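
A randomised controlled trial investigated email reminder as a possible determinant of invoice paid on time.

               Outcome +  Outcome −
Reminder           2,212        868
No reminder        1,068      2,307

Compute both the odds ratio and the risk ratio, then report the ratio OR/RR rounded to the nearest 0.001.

2.426

Cells: a = 2212, b = 868, c = 1068, d = 2307.
OR = (2212·2307)/(868·1068) = 5103084/927024 = 5.50480
Risk in exposed = 2212/3080 = 0.71818; risk in unexposed = 1068/3375 = 0.31644; RR = 2.26954
OR/RR = 5.50480 / 2.26954 = 2.42552
The outcome is not rare, so the OR lies further from 1 than the RR.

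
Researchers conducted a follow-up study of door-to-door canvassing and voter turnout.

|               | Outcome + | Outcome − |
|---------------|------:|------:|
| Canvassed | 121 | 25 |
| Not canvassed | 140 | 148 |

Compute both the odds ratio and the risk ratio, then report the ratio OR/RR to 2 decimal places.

Cells: a = 121, b = 25, c = 140, d = 148.
OR = (121·148)/(25·140) = 17908/3500 = 5.11657
Risk in exposed = 121/146 = 0.82877; risk in unexposed = 140/288 = 0.48611; RR = 1.70489
OR/RR = 5.11657 / 1.70489 = 3.00111
The outcome is not rare, so the OR lies further from 1 than the RR.

3.00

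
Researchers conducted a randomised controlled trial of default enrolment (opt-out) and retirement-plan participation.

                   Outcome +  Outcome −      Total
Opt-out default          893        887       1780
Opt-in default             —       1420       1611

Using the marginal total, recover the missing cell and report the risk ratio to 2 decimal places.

The missing cell is in the unexposed row: 1611 − 1420 = 191.
So a = 893, b = 887, c = 191, d = 1420.
RR = [a/(a+b)] / [c/(c+d)] = (893/1780) / (191/1611) = 0.50169/0.11856 = 4.23149

4.23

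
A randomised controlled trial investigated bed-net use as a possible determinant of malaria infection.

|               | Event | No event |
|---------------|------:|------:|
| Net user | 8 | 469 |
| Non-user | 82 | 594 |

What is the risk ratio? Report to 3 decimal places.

Cells: a = 8, b = 469, c = 82, d = 594.
Risk in exposed = 8/477 = 0.01677; risk in unexposed = 82/676 = 0.12130.
RR = 0.01677 / 0.12130 = 0.13826
The risk is 86% lower among the exposed than among the unexposed.

0.138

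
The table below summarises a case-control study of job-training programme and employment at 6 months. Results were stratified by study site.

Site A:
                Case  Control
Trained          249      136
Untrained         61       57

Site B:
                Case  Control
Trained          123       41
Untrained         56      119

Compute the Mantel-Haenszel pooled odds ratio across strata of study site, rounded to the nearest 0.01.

3.07

OR_MH = Σ(aᵢdᵢ/nᵢ) / Σ(bᵢcᵢ/nᵢ), where nᵢ is the stratum total.
Stratum 1 (Site A): n = 503; a·d/n = 249·57/503 = 28.2167; b·c/n = 136·61/503 = 16.4930
Stratum 2 (Site B): n = 339; a·d/n = 123·119/339 = 43.1770; b·c/n = 41·56/339 = 6.7729
OR_MH = (28.2167 + 43.1770) / (16.4930 + 6.7729) = 71.3937 / 23.2659 = 3.06860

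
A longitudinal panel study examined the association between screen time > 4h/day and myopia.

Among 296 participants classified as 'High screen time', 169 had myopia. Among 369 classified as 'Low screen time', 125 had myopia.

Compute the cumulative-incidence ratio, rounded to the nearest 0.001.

From the description: a = 169, b = 127, c = 125, d = 244.
Risk in exposed = 169/296 = 0.57095; risk in unexposed = 125/369 = 0.33875.
RR = 0.57095 / 0.33875 = 1.68543
The risk among the exposed is 1.69 times that among the unexposed.

1.685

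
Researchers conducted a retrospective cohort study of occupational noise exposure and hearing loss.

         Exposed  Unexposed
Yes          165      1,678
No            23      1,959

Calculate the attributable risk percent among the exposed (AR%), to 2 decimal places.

47.43

Reading the table with exposure as columns: a = 165 (Exposed, case), b = 23 (Exposed, non-case), c = 1678 (Unexposed, case), d = 1959.
Risk in exposed = 165/188 = 0.87766; risk in unexposed = 1678/3637 = 0.46137.
RR = 0.87766/0.46137 = 1.90229
AR% = (RR − 1)/RR × 100 = (1.90229 − 1)/1.90229 × 100 = 47.4319%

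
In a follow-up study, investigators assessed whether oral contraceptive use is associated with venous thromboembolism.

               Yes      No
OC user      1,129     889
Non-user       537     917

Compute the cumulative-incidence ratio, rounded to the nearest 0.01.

Cells: a = 1129, b = 889, c = 537, d = 917.
Risk in exposed = 1129/2018 = 0.55946; risk in unexposed = 537/1454 = 0.36933.
RR = 0.55946 / 0.36933 = 1.51483
The risk among the exposed is 1.51 times that among the unexposed.

1.51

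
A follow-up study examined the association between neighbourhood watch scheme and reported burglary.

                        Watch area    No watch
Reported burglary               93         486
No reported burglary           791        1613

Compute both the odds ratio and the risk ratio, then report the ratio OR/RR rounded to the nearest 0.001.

Reading the table with exposure as columns: a = 93 (Watch area, case), b = 791 (Watch area, non-case), c = 486 (No watch, case), d = 1613.
OR = (93·1613)/(791·486) = 150009/384426 = 0.39022
Risk in exposed = 93/884 = 0.10520; risk in unexposed = 486/2099 = 0.23154; RR = 0.45437
OR/RR = 0.39022 / 0.45437 = 0.85881
The outcome is not rare, so the OR lies further from 1 than the RR.

0.859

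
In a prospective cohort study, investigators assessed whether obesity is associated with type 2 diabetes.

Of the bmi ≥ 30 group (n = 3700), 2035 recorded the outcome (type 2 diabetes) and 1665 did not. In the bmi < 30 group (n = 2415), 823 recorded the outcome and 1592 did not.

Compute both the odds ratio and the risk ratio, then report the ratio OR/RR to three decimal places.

1.465

From the description: a = 2035, b = 1665, c = 823, d = 1592.
OR = (2035·1592)/(1665·823) = 3239720/1370295 = 2.36425
Risk in exposed = 2035/3700 = 0.55000; risk in unexposed = 823/2415 = 0.34079; RR = 1.61391
OR/RR = 2.36425 / 1.61391 = 1.46492
The outcome is not rare, so the OR lies further from 1 than the RR.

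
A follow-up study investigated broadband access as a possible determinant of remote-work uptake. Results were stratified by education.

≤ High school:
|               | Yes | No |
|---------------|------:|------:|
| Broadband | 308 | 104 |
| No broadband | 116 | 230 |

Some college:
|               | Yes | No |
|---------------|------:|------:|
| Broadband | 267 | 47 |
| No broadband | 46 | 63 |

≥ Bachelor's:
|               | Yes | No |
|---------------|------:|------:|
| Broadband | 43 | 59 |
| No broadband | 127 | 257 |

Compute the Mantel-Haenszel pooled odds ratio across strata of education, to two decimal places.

OR_MH = Σ(aᵢdᵢ/nᵢ) / Σ(bᵢcᵢ/nᵢ), where nᵢ is the stratum total.
Stratum 1 (≤ High school): n = 758; a·d/n = 308·230/758 = 93.4565; b·c/n = 104·116/758 = 15.9156
Stratum 2 (Some college): n = 423; a·d/n = 267·63/423 = 39.7660; b·c/n = 47·46/423 = 5.1111
Stratum 3 (≥ Bachelor's): n = 486; a·d/n = 43·257/486 = 22.7387; b·c/n = 59·127/486 = 15.4177
OR_MH = (93.4565 + 39.7660 + 22.7387) / (15.9156 + 5.1111 + 15.4177) = 155.9611 / 36.4444 = 4.27943

4.28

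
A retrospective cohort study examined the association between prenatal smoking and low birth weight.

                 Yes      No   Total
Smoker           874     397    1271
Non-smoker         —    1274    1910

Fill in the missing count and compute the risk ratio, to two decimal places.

The missing cell is in the unexposed row: 1910 − 1274 = 636.
So a = 874, b = 397, c = 636, d = 1274.
RR = [a/(a+b)] / [c/(c+d)] = (874/1271) / (636/1910) = 0.68765/0.33298 = 2.06510

2.07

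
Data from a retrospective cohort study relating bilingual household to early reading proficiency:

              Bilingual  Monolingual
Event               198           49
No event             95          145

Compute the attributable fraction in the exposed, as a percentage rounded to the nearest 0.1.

Reading the table with exposure as columns: a = 198 (Bilingual, case), b = 95 (Bilingual, non-case), c = 49 (Monolingual, case), d = 145.
Risk in exposed = 198/293 = 0.67577; risk in unexposed = 49/194 = 0.25258.
RR = 0.67577/0.25258 = 2.67549
AR% = (RR − 1)/RR × 100 = (2.67549 − 1)/2.67549 × 100 = 62.6237%

62.6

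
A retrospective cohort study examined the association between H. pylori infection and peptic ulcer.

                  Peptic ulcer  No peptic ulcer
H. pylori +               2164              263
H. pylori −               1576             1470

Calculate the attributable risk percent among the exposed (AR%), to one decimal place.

42.0

Cells: a = 2164, b = 263, c = 1576, d = 1470.
Risk in exposed = 2164/2427 = 0.89164; risk in unexposed = 1576/3046 = 0.51740.
RR = 0.89164/0.51740 = 1.72330
AR% = (RR − 1)/RR × 100 = (1.72330 − 1)/1.72330 × 100 = 41.9718%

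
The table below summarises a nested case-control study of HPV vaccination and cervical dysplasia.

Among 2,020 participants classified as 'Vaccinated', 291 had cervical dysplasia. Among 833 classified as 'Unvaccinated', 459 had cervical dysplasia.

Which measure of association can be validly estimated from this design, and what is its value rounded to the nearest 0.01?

From the description: a = 291, b = 1729, c = 459, d = 374.
This is a nested case-control study: participants were sampled on outcome status, so risks in the source population cannot be estimated directly — relative risk is not valid here. The odds ratio is the appropriate measure.
OR = (a·d)/(b·c) = (291 × 374) / (1729 × 459) = 108834 / 793611 = 0.13714

0.14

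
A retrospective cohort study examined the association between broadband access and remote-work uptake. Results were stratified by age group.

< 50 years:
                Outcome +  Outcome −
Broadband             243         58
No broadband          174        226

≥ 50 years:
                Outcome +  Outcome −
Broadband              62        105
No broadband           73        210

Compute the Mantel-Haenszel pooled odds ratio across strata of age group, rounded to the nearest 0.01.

3.41

OR_MH = Σ(aᵢdᵢ/nᵢ) / Σ(bᵢcᵢ/nᵢ), where nᵢ is the stratum total.
Stratum 1 (< 50 years): n = 701; a·d/n = 243·226/701 = 78.3424; b·c/n = 58·174/701 = 14.3966
Stratum 2 (≥ 50 years): n = 450; a·d/n = 62·210/450 = 28.9333; b·c/n = 105·73/450 = 17.0333
OR_MH = (78.3424 + 28.9333) / (14.3966 + 17.0333) = 107.2757 / 31.4299 = 3.41317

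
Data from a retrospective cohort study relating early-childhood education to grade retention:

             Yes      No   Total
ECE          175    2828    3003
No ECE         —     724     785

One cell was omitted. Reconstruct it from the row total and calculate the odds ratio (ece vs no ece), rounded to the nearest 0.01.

0.73

The missing cell is in the unexposed row: 785 − 724 = 61.
So a = 175, b = 2828, c = 61, d = 724.
OR = (a·d)/(b·c) = (175 × 724) / (2828 × 61) = 126700 / 172508 = 0.73446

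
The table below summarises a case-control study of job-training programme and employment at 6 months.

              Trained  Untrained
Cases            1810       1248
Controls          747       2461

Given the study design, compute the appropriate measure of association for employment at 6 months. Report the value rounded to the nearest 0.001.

Reading the table with exposure as columns: a = 1810 (Trained, case), b = 747 (Trained, non-case), c = 1248 (Untrained, case), d = 2461.
This is a case-control study: participants were sampled on outcome status, so risks in the source population cannot be estimated directly — relative risk is not valid here. The odds ratio is the appropriate measure.
OR = (a·d)/(b·c) = (1810 × 2461) / (747 × 1248) = 4454410 / 932256 = 4.77810

4.778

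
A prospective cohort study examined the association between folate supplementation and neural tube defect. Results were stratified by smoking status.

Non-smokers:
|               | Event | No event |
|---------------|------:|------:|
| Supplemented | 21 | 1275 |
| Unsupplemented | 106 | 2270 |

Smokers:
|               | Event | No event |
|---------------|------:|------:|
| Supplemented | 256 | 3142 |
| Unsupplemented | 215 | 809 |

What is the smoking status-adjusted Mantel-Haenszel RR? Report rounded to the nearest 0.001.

0.360

RR_MH = Σ(aᵢ·n₀ᵢ/nᵢ) / Σ(cᵢ·n₁ᵢ/nᵢ), with n₁ᵢ = aᵢ+bᵢ (exposed), n₀ᵢ = cᵢ+dᵢ (unexposed), nᵢ = n₁ᵢ+n₀ᵢ.
Stratum 1 (Non-smokers): n₁ = 1296, n₀ = 2376, n = 3672; a·n₀/n = 21·2376/3672 = 13.5882; c·n₁/n = 106·1296/3672 = 37.4118
Stratum 2 (Smokers): n₁ = 3398, n₀ = 1024, n = 4422; a·n₀/n = 256·1024/4422 = 59.2818; c·n₁/n = 215·3398/4422 = 165.2126
RR_MH = (13.5882 + 59.2818) / (37.4118 + 165.2126) = 72.8700 / 202.6243 = 0.35963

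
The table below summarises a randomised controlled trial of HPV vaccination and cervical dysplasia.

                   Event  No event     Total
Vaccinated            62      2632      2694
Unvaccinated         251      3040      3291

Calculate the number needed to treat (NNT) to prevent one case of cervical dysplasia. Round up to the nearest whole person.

19

Risk in treated group = 62/2694 = 0.02301; risk in control = 251/3291 = 0.07627.
Absolute risk reduction = 0.07627 − 0.02301 = 0.05325
NNT = 1 / ARR = 1 / 0.05325 = 18.778 → round up → 19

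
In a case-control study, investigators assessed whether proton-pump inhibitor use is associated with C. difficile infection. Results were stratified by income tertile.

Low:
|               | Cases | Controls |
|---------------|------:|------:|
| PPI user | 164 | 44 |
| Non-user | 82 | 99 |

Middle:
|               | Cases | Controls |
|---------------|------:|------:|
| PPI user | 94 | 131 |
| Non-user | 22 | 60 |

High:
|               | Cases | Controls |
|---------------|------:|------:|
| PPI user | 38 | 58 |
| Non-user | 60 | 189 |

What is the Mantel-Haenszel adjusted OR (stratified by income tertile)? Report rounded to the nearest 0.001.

2.815

OR_MH = Σ(aᵢdᵢ/nᵢ) / Σ(bᵢcᵢ/nᵢ), where nᵢ is the stratum total.
Stratum 1 (Low): n = 389; a·d/n = 164·99/389 = 41.7378; b·c/n = 44·82/389 = 9.2751
Stratum 2 (Middle): n = 307; a·d/n = 94·60/307 = 18.3713; b·c/n = 131·22/307 = 9.3876
Stratum 3 (High): n = 345; a·d/n = 38·189/345 = 20.8174; b·c/n = 58·60/345 = 10.0870
OR_MH = (41.7378 + 18.3713 + 20.8174) / (9.2751 + 9.3876 + 10.0870) = 80.9265 / 28.7496 = 2.81487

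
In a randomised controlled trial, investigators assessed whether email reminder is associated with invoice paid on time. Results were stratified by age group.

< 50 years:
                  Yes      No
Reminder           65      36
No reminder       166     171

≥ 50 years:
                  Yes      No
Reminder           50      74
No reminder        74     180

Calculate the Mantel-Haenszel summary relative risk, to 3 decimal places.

1.337

RR_MH = Σ(aᵢ·n₀ᵢ/nᵢ) / Σ(cᵢ·n₁ᵢ/nᵢ), with n₁ᵢ = aᵢ+bᵢ (exposed), n₀ᵢ = cᵢ+dᵢ (unexposed), nᵢ = n₁ᵢ+n₀ᵢ.
Stratum 1 (< 50 years): n₁ = 101, n₀ = 337, n = 438; a·n₀/n = 65·337/438 = 50.0114; c·n₁/n = 166·101/438 = 38.2785
Stratum 2 (≥ 50 years): n₁ = 124, n₀ = 254, n = 378; a·n₀/n = 50·254/378 = 33.5979; c·n₁/n = 74·124/378 = 24.2751
RR_MH = (50.0114 + 33.5979) / (38.2785 + 24.2751) = 83.6093 / 62.5537 = 1.33660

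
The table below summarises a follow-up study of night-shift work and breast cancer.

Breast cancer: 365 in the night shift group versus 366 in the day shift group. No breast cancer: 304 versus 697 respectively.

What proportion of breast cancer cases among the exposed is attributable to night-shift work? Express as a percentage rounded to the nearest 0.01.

From the description: a = 365, b = 304, c = 366, d = 697.
Risk in exposed = 365/669 = 0.54559; risk in unexposed = 366/1063 = 0.34431.
RR = 0.54559/0.34431 = 1.58460
AR% = (RR − 1)/RR × 100 = (1.58460 − 1)/1.58460 × 100 = 36.8925%

36.89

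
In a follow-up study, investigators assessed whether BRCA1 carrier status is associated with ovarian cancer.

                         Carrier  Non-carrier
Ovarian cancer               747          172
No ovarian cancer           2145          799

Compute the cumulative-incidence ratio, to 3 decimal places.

1.458

Reading the table with exposure as columns: a = 747 (Carrier, case), b = 2145 (Carrier, non-case), c = 172 (Non-carrier, case), d = 799.
Risk in exposed = 747/2892 = 0.25830; risk in unexposed = 172/971 = 0.17714.
RR = 0.25830 / 0.17714 = 1.45819
The risk among the exposed is 1.46 times that among the unexposed.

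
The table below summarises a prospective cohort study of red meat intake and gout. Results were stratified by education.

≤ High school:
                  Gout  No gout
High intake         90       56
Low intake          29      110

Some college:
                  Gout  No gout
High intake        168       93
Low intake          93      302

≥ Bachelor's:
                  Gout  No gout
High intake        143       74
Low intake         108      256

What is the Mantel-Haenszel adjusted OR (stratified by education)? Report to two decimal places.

5.36

OR_MH = Σ(aᵢdᵢ/nᵢ) / Σ(bᵢcᵢ/nᵢ), where nᵢ is the stratum total.
Stratum 1 (≤ High school): n = 285; a·d/n = 90·110/285 = 34.7368; b·c/n = 56·29/285 = 5.6982
Stratum 2 (Some college): n = 656; a·d/n = 168·302/656 = 77.3415; b·c/n = 93·93/656 = 13.1845
Stratum 3 (≥ Bachelor's): n = 581; a·d/n = 143·256/581 = 63.0086; b·c/n = 74·108/581 = 13.7556
OR_MH = (34.7368 + 77.3415 + 63.0086) / (5.6982 + 13.1845 + 13.7556) = 175.0869 / 32.6383 = 5.36446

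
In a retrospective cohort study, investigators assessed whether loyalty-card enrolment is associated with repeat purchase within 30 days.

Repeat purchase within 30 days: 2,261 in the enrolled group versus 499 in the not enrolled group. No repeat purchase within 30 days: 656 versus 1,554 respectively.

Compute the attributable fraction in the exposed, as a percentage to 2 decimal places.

From the description: a = 2261, b = 656, c = 499, d = 1554.
Risk in exposed = 2261/2917 = 0.77511; risk in unexposed = 499/2053 = 0.24306.
RR = 0.77511/0.24306 = 3.18899
AR% = (RR − 1)/RR × 100 = (3.18899 − 1)/3.18899 × 100 = 68.6421%

68.64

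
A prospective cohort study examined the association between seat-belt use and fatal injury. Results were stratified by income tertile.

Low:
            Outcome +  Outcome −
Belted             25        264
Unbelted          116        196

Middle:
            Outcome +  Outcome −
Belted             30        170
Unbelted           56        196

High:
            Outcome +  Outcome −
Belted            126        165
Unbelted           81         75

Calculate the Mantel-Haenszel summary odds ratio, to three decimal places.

OR_MH = Σ(aᵢdᵢ/nᵢ) / Σ(bᵢcᵢ/nᵢ), where nᵢ is the stratum total.
Stratum 1 (Low): n = 601; a·d/n = 25·196/601 = 8.1531; b·c/n = 264·116/601 = 50.9551
Stratum 2 (Middle): n = 452; a·d/n = 30·196/452 = 13.0088; b·c/n = 170·56/452 = 21.0619
Stratum 3 (High): n = 447; a·d/n = 126·75/447 = 21.1409; b·c/n = 165·81/447 = 29.8993
OR_MH = (8.1531 + 13.0088 + 21.1409) / (50.9551 + 21.0619 + 29.8993) = 42.3029 / 101.9164 = 0.41507

0.415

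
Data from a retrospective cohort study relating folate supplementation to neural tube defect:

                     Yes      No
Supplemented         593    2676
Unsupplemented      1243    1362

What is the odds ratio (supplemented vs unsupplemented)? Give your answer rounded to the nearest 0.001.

0.243

Cells: a = 593, b = 2676, c = 1243, d = 1362.
OR = (a·d)/(b·c) = (593 × 1362) / (2676 × 1243) = 807666 / 3326268 = 0.24281
Exposure is associated with lower odds of neural tube defect (OR = 0.24 < 1).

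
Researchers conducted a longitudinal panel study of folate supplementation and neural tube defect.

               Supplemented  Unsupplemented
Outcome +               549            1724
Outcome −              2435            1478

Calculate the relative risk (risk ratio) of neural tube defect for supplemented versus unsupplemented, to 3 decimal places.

Reading the table with exposure as columns: a = 549 (Supplemented, case), b = 2435 (Supplemented, non-case), c = 1724 (Unsupplemented, case), d = 1478.
Risk in exposed = 549/2984 = 0.18398; risk in unexposed = 1724/3202 = 0.53841.
RR = 0.18398 / 0.53841 = 0.34171
The risk is 66% lower among the exposed than among the unexposed.

0.342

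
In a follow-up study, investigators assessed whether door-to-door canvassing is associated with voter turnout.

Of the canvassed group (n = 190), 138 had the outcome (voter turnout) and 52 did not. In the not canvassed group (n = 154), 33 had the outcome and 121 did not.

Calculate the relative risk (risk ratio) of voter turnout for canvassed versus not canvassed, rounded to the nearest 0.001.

From the description: a = 138, b = 52, c = 33, d = 121.
Risk in exposed = 138/190 = 0.72632; risk in unexposed = 33/154 = 0.21429.
RR = 0.72632 / 0.21429 = 3.38947
The risk among the exposed is 3.39 times that among the unexposed.

3.389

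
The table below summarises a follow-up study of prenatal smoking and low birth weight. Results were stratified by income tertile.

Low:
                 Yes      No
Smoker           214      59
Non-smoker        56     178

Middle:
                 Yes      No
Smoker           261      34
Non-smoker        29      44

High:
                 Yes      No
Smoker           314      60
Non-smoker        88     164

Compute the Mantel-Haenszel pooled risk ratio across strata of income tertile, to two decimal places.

2.61

RR_MH = Σ(aᵢ·n₀ᵢ/nᵢ) / Σ(cᵢ·n₁ᵢ/nᵢ), with n₁ᵢ = aᵢ+bᵢ (exposed), n₀ᵢ = cᵢ+dᵢ (unexposed), nᵢ = n₁ᵢ+n₀ᵢ.
Stratum 1 (Low): n₁ = 273, n₀ = 234, n = 507; a·n₀/n = 214·234/507 = 98.7692; c·n₁/n = 56·273/507 = 30.1538
Stratum 2 (Middle): n₁ = 295, n₀ = 73, n = 368; a·n₀/n = 261·73/368 = 51.7745; c·n₁/n = 29·295/368 = 23.2473
Stratum 3 (High): n₁ = 374, n₀ = 252, n = 626; a·n₀/n = 314·252/626 = 126.4026; c·n₁/n = 88·374/626 = 52.5751
RR_MH = (98.7692 + 51.7745 + 126.4026) / (30.1538 + 23.2473 + 52.5751) = 276.9462 / 105.9762 = 2.61329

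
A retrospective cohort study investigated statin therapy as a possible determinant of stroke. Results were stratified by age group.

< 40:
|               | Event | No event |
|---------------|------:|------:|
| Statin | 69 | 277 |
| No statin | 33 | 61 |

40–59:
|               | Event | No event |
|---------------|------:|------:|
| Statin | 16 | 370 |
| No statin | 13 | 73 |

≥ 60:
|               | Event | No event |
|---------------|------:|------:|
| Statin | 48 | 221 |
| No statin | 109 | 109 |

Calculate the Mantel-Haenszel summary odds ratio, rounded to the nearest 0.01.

OR_MH = Σ(aᵢdᵢ/nᵢ) / Σ(bᵢcᵢ/nᵢ), where nᵢ is the stratum total.
Stratum 1 (< 40): n = 440; a·d/n = 69·61/440 = 9.5659; b·c/n = 277·33/440 = 20.7750
Stratum 2 (40–59): n = 472; a·d/n = 16·73/472 = 2.4746; b·c/n = 370·13/472 = 10.1907
Stratum 3 (≥ 60): n = 487; a·d/n = 48·109/487 = 10.7433; b·c/n = 221·109/487 = 49.4641
OR_MH = (9.5659 + 2.4746 + 10.7433) / (20.7750 + 10.1907 + 49.4641) = 22.7838 / 80.4297 = 0.28328

0.28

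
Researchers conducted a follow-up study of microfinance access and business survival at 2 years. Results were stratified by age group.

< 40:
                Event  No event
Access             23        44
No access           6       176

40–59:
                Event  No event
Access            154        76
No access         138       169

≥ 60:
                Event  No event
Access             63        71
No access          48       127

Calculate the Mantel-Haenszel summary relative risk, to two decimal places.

1.72

RR_MH = Σ(aᵢ·n₀ᵢ/nᵢ) / Σ(cᵢ·n₁ᵢ/nᵢ), with n₁ᵢ = aᵢ+bᵢ (exposed), n₀ᵢ = cᵢ+dᵢ (unexposed), nᵢ = n₁ᵢ+n₀ᵢ.
Stratum 1 (< 40): n₁ = 67, n₀ = 182, n = 249; a·n₀/n = 23·182/249 = 16.8112; c·n₁/n = 6·67/249 = 1.6145
Stratum 2 (40–59): n₁ = 230, n₀ = 307, n = 537; a·n₀/n = 154·307/537 = 88.0410; c·n₁/n = 138·230/537 = 59.1061
Stratum 3 (≥ 60): n₁ = 134, n₀ = 175, n = 309; a·n₀/n = 63·175/309 = 35.6796; c·n₁/n = 48·134/309 = 20.8155
RR_MH = (16.8112 + 88.0410 + 35.6796) / (1.6145 + 59.1061 + 20.8155) = 140.5318 / 81.5361 = 1.72355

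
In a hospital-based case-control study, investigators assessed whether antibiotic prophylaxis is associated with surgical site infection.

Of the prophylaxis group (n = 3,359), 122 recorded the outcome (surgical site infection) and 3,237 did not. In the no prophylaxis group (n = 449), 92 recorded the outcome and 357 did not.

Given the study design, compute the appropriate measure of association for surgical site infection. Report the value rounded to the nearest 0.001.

0.146

From the description: a = 122, b = 3237, c = 92, d = 357.
This is a hospital-based case-control study: participants were sampled on outcome status, so risks in the source population cannot be estimated directly — relative risk is not valid here. The odds ratio is the appropriate measure.
OR = (a·d)/(b·c) = (122 × 357) / (3237 × 92) = 43554 / 297804 = 0.14625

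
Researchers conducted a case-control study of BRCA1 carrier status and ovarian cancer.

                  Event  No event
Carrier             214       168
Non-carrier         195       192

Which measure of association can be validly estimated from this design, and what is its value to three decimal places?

Cells: a = 214, b = 168, c = 195, d = 192.
This is a case-control study: participants were sampled on outcome status, so risks in the source population cannot be estimated directly — relative risk is not valid here. The odds ratio is the appropriate measure.
OR = (a·d)/(b·c) = (214 × 192) / (168 × 195) = 41088 / 32760 = 1.25421

1.254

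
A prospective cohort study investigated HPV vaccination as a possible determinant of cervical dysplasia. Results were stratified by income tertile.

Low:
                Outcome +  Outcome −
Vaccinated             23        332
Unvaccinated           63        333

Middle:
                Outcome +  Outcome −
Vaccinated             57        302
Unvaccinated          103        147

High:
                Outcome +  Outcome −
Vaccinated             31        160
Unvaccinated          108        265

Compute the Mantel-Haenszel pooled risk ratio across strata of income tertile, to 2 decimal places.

RR_MH = Σ(aᵢ·n₀ᵢ/nᵢ) / Σ(cᵢ·n₁ᵢ/nᵢ), with n₁ᵢ = aᵢ+bᵢ (exposed), n₀ᵢ = cᵢ+dᵢ (unexposed), nᵢ = n₁ᵢ+n₀ᵢ.
Stratum 1 (Low): n₁ = 355, n₀ = 396, n = 751; a·n₀/n = 23·396/751 = 12.1278; c·n₁/n = 63·355/751 = 29.7803
Stratum 2 (Middle): n₁ = 359, n₀ = 250, n = 609; a·n₀/n = 57·250/609 = 23.3990; c·n₁/n = 103·359/609 = 60.7176
Stratum 3 (High): n₁ = 191, n₀ = 373, n = 564; a·n₀/n = 31·373/564 = 20.5018; c·n₁/n = 108·191/564 = 36.5745
RR_MH = (12.1278 + 23.3990 + 20.5018) / (29.7803 + 60.7176 + 36.5745) = 56.0286 / 127.0723 = 0.44092

0.44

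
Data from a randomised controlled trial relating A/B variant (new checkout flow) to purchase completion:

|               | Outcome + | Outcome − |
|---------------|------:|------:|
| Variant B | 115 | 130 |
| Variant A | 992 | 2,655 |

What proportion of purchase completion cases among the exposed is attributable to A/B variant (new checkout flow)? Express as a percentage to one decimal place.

42.1

Cells: a = 115, b = 130, c = 992, d = 2655.
Risk in exposed = 115/245 = 0.46939; risk in unexposed = 992/3647 = 0.27200.
RR = 0.46939/0.27200 = 1.72566
AR% = (RR − 1)/RR × 100 = (1.72566 − 1)/1.72566 × 100 = 42.0512%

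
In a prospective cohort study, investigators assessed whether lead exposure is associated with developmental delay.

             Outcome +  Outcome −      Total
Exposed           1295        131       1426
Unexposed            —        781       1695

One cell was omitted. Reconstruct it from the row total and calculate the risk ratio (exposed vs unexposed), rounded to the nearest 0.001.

1.684

The missing cell is in the unexposed row: 1695 − 781 = 914.
So a = 1295, b = 131, c = 914, d = 781.
RR = [a/(a+b)] / [c/(c+d)] = (1295/1426) / (914/1695) = 0.90813/0.53923 = 1.68412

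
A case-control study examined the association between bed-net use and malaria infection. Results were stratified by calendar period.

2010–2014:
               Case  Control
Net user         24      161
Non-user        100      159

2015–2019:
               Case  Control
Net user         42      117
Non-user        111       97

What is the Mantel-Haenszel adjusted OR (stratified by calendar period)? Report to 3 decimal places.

OR_MH = Σ(aᵢdᵢ/nᵢ) / Σ(bᵢcᵢ/nᵢ), where nᵢ is the stratum total.
Stratum 1 (2010–2014): n = 444; a·d/n = 24·159/444 = 8.5946; b·c/n = 161·100/444 = 36.2613
Stratum 2 (2015–2019): n = 367; a·d/n = 42·97/367 = 11.1008; b·c/n = 117·111/367 = 35.3869
OR_MH = (8.5946 + 11.1008) / (36.2613 + 35.3869) = 19.6954 / 71.6482 = 0.27489

0.275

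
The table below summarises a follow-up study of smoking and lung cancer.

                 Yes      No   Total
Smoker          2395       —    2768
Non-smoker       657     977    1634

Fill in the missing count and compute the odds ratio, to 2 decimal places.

9.55

The missing cell is in the exposed row: 2768 − 2395 = 373.
So a = 2395, b = 373, c = 657, d = 977.
OR = (a·d)/(b·c) = (2395 × 977) / (373 × 657) = 2339915 / 245061 = 9.54830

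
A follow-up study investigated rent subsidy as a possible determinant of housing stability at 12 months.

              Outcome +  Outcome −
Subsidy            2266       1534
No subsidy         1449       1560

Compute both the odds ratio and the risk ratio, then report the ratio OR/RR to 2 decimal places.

Cells: a = 2266, b = 1534, c = 1449, d = 1560.
OR = (2266·1560)/(1534·1449) = 3534960/2222766 = 1.59034
Risk in exposed = 2266/3800 = 0.59632; risk in unexposed = 1449/3009 = 0.48156; RR = 1.23831
OR/RR = 1.59034 / 1.23831 = 1.28428
The outcome is not rare, so the OR lies further from 1 than the RR.

1.28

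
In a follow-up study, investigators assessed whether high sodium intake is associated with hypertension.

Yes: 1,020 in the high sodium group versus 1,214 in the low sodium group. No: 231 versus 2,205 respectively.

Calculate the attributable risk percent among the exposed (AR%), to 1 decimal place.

From the description: a = 1020, b = 231, c = 1214, d = 2205.
Risk in exposed = 1020/1251 = 0.81535; risk in unexposed = 1214/3419 = 0.35507.
RR = 0.81535/0.35507 = 2.29627
AR% = (RR − 1)/RR × 100 = (2.29627 − 1)/2.29627 × 100 = 56.4511%

56.5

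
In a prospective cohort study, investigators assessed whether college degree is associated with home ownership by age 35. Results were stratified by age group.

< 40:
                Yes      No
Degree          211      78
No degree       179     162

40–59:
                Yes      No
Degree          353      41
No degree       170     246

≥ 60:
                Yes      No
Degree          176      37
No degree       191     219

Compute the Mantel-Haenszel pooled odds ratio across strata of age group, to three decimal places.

OR_MH = Σ(aᵢdᵢ/nᵢ) / Σ(bᵢcᵢ/nᵢ), where nᵢ is the stratum total.
Stratum 1 (< 40): n = 630; a·d/n = 211·162/630 = 54.2571; b·c/n = 78·179/630 = 22.1619
Stratum 2 (40–59): n = 810; a·d/n = 353·246/810 = 107.2074; b·c/n = 41·170/810 = 8.6049
Stratum 3 (≥ 60): n = 623; a·d/n = 176·219/623 = 61.8684; b·c/n = 37·191/623 = 11.3435
OR_MH = (54.2571 + 107.2074 + 61.8684) / (22.1619 + 8.6049 + 11.3435) = 223.3329 / 42.1103 = 5.30352

5.304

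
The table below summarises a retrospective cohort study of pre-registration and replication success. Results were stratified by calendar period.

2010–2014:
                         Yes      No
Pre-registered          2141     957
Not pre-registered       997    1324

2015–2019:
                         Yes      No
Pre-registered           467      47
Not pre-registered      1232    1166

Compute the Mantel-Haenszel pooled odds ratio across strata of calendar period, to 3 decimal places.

3.624

OR_MH = Σ(aᵢdᵢ/nᵢ) / Σ(bᵢcᵢ/nᵢ), where nᵢ is the stratum total.
Stratum 1 (2010–2014): n = 5419; a·d/n = 2141·1324/5419 = 523.1009; b·c/n = 957·997/5419 = 176.0710
Stratum 2 (2015–2019): n = 2912; a·d/n = 467·1166/2912 = 186.9924; b·c/n = 47·1232/2912 = 19.8846
OR_MH = (523.1009 + 186.9924) / (176.0710 + 19.8846) = 710.0934 / 195.9557 = 3.62375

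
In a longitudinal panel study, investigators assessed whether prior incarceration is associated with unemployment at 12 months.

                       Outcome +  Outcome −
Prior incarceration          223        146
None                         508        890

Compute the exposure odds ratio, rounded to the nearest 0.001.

Cells: a = 223, b = 146, c = 508, d = 890.
OR = (a·d)/(b·c) = (223 × 890) / (146 × 508) = 198470 / 74168 = 2.67595
The odds of unemployment at 12 months are about 2.68 times as high in the prior incarceration group.

2.676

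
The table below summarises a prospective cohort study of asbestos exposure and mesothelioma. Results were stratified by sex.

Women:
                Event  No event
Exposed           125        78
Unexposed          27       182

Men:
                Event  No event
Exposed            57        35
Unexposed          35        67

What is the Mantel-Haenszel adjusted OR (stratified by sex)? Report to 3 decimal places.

6.556

OR_MH = Σ(aᵢdᵢ/nᵢ) / Σ(bᵢcᵢ/nᵢ), where nᵢ is the stratum total.
Stratum 1 (Women): n = 412; a·d/n = 125·182/412 = 55.2184; b·c/n = 78·27/412 = 5.1117
Stratum 2 (Men): n = 194; a·d/n = 57·67/194 = 19.6856; b·c/n = 35·35/194 = 6.3144
OR_MH = (55.2184 + 19.6856) / (5.1117 + 6.3144) = 74.9040 / 11.4261 = 6.55553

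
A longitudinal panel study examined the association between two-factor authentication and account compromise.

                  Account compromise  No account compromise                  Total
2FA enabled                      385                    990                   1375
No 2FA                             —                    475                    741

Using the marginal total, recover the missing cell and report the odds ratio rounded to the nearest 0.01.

The missing cell is in the unexposed row: 741 − 475 = 266.
So a = 385, b = 990, c = 266, d = 475.
OR = (a·d)/(b·c) = (385 × 475) / (990 × 266) = 182875 / 263340 = 0.69444

0.69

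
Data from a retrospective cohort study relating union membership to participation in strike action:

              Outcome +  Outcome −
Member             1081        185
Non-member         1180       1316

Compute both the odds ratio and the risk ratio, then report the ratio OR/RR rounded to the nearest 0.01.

3.61

Cells: a = 1081, b = 185, c = 1180, d = 1316.
OR = (1081·1316)/(185·1180) = 1422596/218300 = 6.51670
Risk in exposed = 1081/1266 = 0.85387; risk in unexposed = 1180/2496 = 0.47276; RR = 1.80615
OR/RR = 6.51670 / 1.80615 = 3.60806
The outcome is not rare, so the OR lies further from 1 than the RR.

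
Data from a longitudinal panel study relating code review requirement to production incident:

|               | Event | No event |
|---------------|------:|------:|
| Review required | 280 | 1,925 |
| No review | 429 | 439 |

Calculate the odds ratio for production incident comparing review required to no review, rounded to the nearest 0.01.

0.15

Cells: a = 280, b = 1925, c = 429, d = 439.
OR = (a·d)/(b·c) = (280 × 439) / (1925 × 429) = 122920 / 825825 = 0.14885
Exposure is associated with lower odds of production incident (OR = 0.15 < 1).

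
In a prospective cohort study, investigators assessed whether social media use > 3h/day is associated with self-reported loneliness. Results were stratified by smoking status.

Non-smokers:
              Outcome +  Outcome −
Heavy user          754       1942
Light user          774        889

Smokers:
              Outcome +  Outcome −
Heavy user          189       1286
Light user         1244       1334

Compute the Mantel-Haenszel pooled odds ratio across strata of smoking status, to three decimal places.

0.292

OR_MH = Σ(aᵢdᵢ/nᵢ) / Σ(bᵢcᵢ/nᵢ), where nᵢ is the stratum total.
Stratum 1 (Non-smokers): n = 4359; a·d/n = 754·889/4359 = 153.7752; b·c/n = 1942·774/4359 = 344.8286
Stratum 2 (Smokers): n = 4053; a·d/n = 189·1334/4053 = 62.2073; b·c/n = 1286·1244/4053 = 394.7160
OR_MH = (153.7752 + 62.2073) / (344.8286 + 394.7160) = 215.9824 / 739.5446 = 0.29205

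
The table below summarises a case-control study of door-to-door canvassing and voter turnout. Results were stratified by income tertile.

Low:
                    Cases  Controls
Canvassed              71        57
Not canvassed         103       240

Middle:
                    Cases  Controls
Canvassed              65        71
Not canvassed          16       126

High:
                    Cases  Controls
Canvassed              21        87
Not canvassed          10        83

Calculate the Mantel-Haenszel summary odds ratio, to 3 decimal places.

3.559

OR_MH = Σ(aᵢdᵢ/nᵢ) / Σ(bᵢcᵢ/nᵢ), where nᵢ is the stratum total.
Stratum 1 (Low): n = 471; a·d/n = 71·240/471 = 36.1783; b·c/n = 57·103/471 = 12.4650
Stratum 2 (Middle): n = 278; a·d/n = 65·126/278 = 29.4604; b·c/n = 71·16/278 = 4.0863
Stratum 3 (High): n = 201; a·d/n = 21·83/201 = 8.6716; b·c/n = 87·10/201 = 4.3284
OR_MH = (36.1783 + 29.4604 + 8.6716) / (12.4650 + 4.0863 + 4.3284) = 74.3104 / 20.8797 = 3.55899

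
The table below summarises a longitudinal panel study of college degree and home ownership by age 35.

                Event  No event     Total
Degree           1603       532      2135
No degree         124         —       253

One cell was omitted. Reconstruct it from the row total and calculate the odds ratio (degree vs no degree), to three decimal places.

3.135

The missing cell is in the unexposed row: 253 − 124 = 129.
So a = 1603, b = 532, c = 124, d = 129.
OR = (a·d)/(b·c) = (1603 × 129) / (532 × 124) = 206787 / 65968 = 3.13466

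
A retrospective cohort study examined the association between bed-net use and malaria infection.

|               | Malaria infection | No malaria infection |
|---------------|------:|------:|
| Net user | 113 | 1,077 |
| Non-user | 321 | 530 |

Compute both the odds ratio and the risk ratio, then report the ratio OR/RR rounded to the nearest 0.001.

Cells: a = 113, b = 1077, c = 321, d = 530.
OR = (113·530)/(1077·321) = 59890/345717 = 0.17323
Risk in exposed = 113/1190 = 0.09496; risk in unexposed = 321/851 = 0.37720; RR = 0.25174
OR/RR = 0.17323 / 0.25174 = 0.68814
The outcome is not rare, so the OR lies further from 1 than the RR.

0.688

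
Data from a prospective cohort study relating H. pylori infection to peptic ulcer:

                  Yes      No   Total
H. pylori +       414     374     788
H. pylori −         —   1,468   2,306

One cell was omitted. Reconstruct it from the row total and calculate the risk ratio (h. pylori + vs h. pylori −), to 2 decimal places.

1.45

The missing cell is in the unexposed row: 2306 − 1468 = 838.
So a = 414, b = 374, c = 838, d = 1468.
RR = [a/(a+b)] / [c/(c+d)] = (414/788) / (838/2306) = 0.52538/0.36340 = 1.44574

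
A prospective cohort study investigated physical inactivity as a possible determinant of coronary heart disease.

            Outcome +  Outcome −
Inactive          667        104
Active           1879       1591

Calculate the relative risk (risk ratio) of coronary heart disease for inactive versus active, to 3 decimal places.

1.598

Cells: a = 667, b = 104, c = 1879, d = 1591.
Risk in exposed = 667/771 = 0.86511; risk in unexposed = 1879/3470 = 0.54150.
RR = 0.86511 / 0.54150 = 1.59762
The risk among the exposed is 1.60 times that among the unexposed.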